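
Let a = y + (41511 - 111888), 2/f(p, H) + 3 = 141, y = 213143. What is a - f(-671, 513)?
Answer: 9850853/69 ≈ 1.4277e+5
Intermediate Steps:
f(p, H) = 1/69 (f(p, H) = 2/(-3 + 141) = 2/138 = 2*(1/138) = 1/69)
a = 142766 (a = 213143 + (41511 - 111888) = 213143 - 70377 = 142766)
a - f(-671, 513) = 142766 - 1*1/69 = 142766 - 1/69 = 9850853/69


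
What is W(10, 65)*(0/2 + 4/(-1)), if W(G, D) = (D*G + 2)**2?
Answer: -1700416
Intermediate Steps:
W(G, D) = (2 + D*G)**2
W(10, 65)*(0/2 + 4/(-1)) = (2 + 65*10)**2*(0/2 + 4/(-1)) = (2 + 650)**2*(0*(1/2) + 4*(-1)) = 652**2*(0 - 4) = 425104*(-4) = -1700416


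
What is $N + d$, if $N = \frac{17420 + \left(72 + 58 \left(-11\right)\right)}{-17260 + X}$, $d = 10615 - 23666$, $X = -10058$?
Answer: $- \frac{59424012}{4553} \approx -13052.0$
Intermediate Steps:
$d = -13051$ ($d = 10615 - 23666 = -13051$)
$N = - \frac{2809}{4553}$ ($N = \frac{17420 + \left(72 + 58 \left(-11\right)\right)}{-17260 - 10058} = \frac{17420 + \left(72 - 638\right)}{-27318} = \left(17420 - 566\right) \left(- \frac{1}{27318}\right) = 16854 \left(- \frac{1}{27318}\right) = - \frac{2809}{4553} \approx -0.61696$)
$N + d = - \frac{2809}{4553} - 13051 = - \frac{59424012}{4553}$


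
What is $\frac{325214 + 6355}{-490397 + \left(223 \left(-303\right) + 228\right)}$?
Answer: $- \frac{331569}{557738} \approx -0.59449$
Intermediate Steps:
$\frac{325214 + 6355}{-490397 + \left(223 \left(-303\right) + 228\right)} = \frac{331569}{-490397 + \left(-67569 + 228\right)} = \frac{331569}{-490397 - 67341} = \frac{331569}{-557738} = 331569 \left(- \frac{1}{557738}\right) = - \frac{331569}{557738}$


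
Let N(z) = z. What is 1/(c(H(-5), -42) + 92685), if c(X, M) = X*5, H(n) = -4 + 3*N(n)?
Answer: 1/92590 ≈ 1.0800e-5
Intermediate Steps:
H(n) = -4 + 3*n
c(X, M) = 5*X
1/(c(H(-5), -42) + 92685) = 1/(5*(-4 + 3*(-5)) + 92685) = 1/(5*(-4 - 15) + 92685) = 1/(5*(-19) + 92685) = 1/(-95 + 92685) = 1/92590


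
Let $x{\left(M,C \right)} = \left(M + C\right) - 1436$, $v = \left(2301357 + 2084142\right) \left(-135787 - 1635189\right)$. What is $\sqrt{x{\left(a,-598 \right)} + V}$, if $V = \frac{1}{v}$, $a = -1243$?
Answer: $\frac{i \sqrt{12354348351386590485414159786}}{1941653369256} \approx 57.245 i$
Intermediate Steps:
$v = -7766613477024$ ($v = 4385499 \left(-1770976\right) = -7766613477024$)
$V = - \frac{1}{7766613477024}$ ($V = \frac{1}{-7766613477024} = - \frac{1}{7766613477024} \approx -1.2876 \cdot 10^{-13}$)
$x{\left(M,C \right)} = -1436 + C + M$ ($x{\left(M,C \right)} = \left(C + M\right) - 1436 = -1436 + C + M$)
$\sqrt{x{\left(a,-598 \right)} + V} = \sqrt{\left(-1436 - 598 - 1243\right) - \frac{1}{7766613477024}} = \sqrt{-3277 - \frac{1}{7766613477024}} = \sqrt{- \frac{25451192364207649}{7766613477024}} = \frac{i \sqrt{12354348351386590485414159786}}{1941653369256}$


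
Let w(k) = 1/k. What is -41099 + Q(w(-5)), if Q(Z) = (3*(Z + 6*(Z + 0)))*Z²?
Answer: -5137396/125 ≈ -41099.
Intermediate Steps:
Q(Z) = 21*Z³ (Q(Z) = (3*(Z + 6*Z))*Z² = (3*(7*Z))*Z² = (21*Z)*Z² = 21*Z³)
-41099 + Q(w(-5)) = -41099 + 21*(1/(-5))³ = -41099 + 21*(-⅕)³ = -41099 + 21*(-1/125) = -41099 - 21/125 = -5137396/125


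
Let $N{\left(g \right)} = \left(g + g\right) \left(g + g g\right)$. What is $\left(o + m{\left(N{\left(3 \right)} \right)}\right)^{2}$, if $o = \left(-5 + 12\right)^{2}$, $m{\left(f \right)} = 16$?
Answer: $4225$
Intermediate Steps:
$N{\left(g \right)} = 2 g \left(g + g^{2}\right)$
$o = 49$ ($o = 7^{2} = 49$)
$\left(o + m{\left(N{\left(3 \right)} \right)}\right)^{2} = \left(49 + 16\right)^{2} = 65^{2} = 4225$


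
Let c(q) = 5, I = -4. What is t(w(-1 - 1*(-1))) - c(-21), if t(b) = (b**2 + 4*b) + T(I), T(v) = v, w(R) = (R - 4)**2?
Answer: 311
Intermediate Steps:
w(R) = (-4 + R)**2
t(b) = -4 + b**2 + 4*b (t(b) = (b**2 + 4*b) - 4 = -4 + b**2 + 4*b)
t(w(-1 - 1*(-1))) - c(-21) = (-4 + ((-4 + (-1 - 1*(-1)))**2)**2 + 4*(-4 + (-1 - 1*(-1)))**2) - 1*5 = (-4 + ((-4 + (-1 + 1))**2)**2 + 4*(-4 + (-1 + 1))**2) - 5 = (-4 + ((-4 + 0)**2)**2 + 4*(-4 + 0)**2) - 5 = (-4 + ((-4)**2)**2 + 4*(-4)**2) - 5 = (-4 + 16**2 + 4*16) - 5 = (-4 + 256 + 64) - 5 = 316 - 5 = 311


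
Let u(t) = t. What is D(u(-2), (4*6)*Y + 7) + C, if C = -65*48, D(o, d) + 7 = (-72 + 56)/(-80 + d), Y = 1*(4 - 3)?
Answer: -153207/49 ≈ -3126.7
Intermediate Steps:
Y = 1 (Y = 1*1 = 1)
D(o, d) = -7 - 16/(-80 + d) (D(o, d) = -7 + (-72 + 56)/(-80 + d) = -7 - 16/(-80 + d))
C = -3120
D(u(-2), (4*6)*Y + 7) + C = (544 - 7*((4*6)*1 + 7))/(-80 + ((4*6)*1 + 7)) - 3120 = (544 - 7*(24*1 + 7))/(-80 + (24*1 + 7)) - 3120 = (544 - 7*(24 + 7))/(-80 + (24 + 7)) - 3120 = (544 - 7*31)/(-80 + 31) - 3120 = (544 - 217)/(-49) - 3120 = -1/49*327 - 3120 = -327/49 - 3120 = -153207/49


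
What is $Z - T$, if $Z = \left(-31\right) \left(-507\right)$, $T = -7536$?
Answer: $23253$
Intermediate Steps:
$Z = 15717$
$Z - T = 15717 - -7536 = 15717 + 7536 = 23253$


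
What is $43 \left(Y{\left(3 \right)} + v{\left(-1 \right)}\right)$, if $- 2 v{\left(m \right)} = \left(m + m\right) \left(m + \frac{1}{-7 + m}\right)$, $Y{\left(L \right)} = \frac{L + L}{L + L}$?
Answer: $- \frac{43}{8} \approx -5.375$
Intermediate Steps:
$Y{\left(L \right)} = 1$ ($Y{\left(L \right)} = \frac{2 L}{2 L} = 2 L \frac{1}{2 L} = 1$)
$v{\left(m \right)} = - m \left(m + \frac{1}{-7 + m}\right)$ ($v{\left(m \right)} = - \frac{\left(m + m\right) \left(m + \frac{1}{-7 + m}\right)}{2} = - \frac{2 m \left(m + \frac{1}{-7 + m}\right)}{2} = - m \left(m + \frac{1}{-7 + m}\right)$)
$43 \left(Y{\left(3 \right)} + v{\left(-1 \right)}\right) = 43 \left(1 - \frac{-1 - \left(-1\right)^{2} + 7 \left(-1\right)}{-7 - 1}\right) = 43 \left(1 - \frac{-1 - 1 - 7}{-8}\right) = 43 \left(1 - - \frac{-1 - 1 - 7}{8}\right) = 43 \left(1 - \left(- \frac{1}{8}\right) \left(-9\right)\right) = 43 \left(1 - \frac{9}{8}\right) = 43 \left(- \frac{1}{8}\right) = - \frac{43}{8}$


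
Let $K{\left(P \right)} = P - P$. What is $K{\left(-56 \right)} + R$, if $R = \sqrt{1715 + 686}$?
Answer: $49$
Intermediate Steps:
$K{\left(P \right)} = 0$
$R = 49$ ($R = \sqrt{2401} = 49$)
$K{\left(-56 \right)} + R = 0 + 49 = 49$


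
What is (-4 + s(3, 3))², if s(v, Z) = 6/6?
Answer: 9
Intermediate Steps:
s(v, Z) = 1 (s(v, Z) = 6*(⅙) = 1)
(-4 + s(3, 3))² = (-4 + 1)² = (-3)² = 9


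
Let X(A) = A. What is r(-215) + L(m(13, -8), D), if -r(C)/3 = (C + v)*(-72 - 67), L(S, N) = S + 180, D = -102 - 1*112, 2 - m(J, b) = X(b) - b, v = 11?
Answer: -84886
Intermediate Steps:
m(J, b) = 2 (m(J, b) = 2 - (b - b) = 2 - 1*0 = 2 + 0 = 2)
D = -214 (D = -102 - 112 = -214)
L(S, N) = 180 + S
r(C) = 4587 + 417*C (r(C) = -3*(C + 11)*(-72 - 67) = -3*(11 + C)*(-139) = -3*(-1529 - 139*C) = 4587 + 417*C)
r(-215) + L(m(13, -8), D) = (4587 + 417*(-215)) + (180 + 2) = (4587 - 89655) + 182 = -85068 + 182 = -84886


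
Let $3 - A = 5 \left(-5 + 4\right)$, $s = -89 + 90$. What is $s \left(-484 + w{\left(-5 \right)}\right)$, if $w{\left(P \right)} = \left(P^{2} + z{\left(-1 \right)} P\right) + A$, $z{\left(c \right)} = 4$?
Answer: $-471$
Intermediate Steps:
$s = 1$
$A = 8$ ($A = 3 - 5 \left(-5 + 4\right) = 3 - 5 \left(-1\right) = 3 - -5 = 3 + 5 = 8$)
$w{\left(P \right)} = 8 + P^{2} + 4 P$ ($w{\left(P \right)} = \left(P^{2} + 4 P\right) + 8 = 8 + P^{2} + 4 P$)
$s \left(-484 + w{\left(-5 \right)}\right) = 1 \left(-484 + \left(8 + \left(-5\right)^{2} + 4 \left(-5\right)\right)\right) = 1 \left(-484 + \left(8 + 25 - 20\right)\right) = 1 \left(-484 + 13\right) = 1 \left(-471\right) = -471$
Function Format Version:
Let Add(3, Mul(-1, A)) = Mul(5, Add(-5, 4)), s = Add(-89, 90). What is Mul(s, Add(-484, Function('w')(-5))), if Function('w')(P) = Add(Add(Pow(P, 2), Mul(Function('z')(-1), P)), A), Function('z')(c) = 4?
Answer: -471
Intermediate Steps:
s = 1
A = 8 (A = Add(3, Mul(-1, Mul(5, Add(-5, 4)))) = Add(3, Mul(-1, Mul(5, -1))) = Add(3, Mul(-1, -5)) = Add(3, 5) = 8)
Function('w')(P) = Add(8, Pow(P, 2), Mul(4, P)) (Function('w')(P) = Add(Add(Pow(P, 2), Mul(4, P)), 8) = Add(8, Pow(P, 2), Mul(4, P)))
Mul(s, Add(-484, Function('w')(-5))) = Mul(1, Add(-484, Add(8, Pow(-5, 2), Mul(4, -5)))) = Mul(1, Add(-484, Add(8, 25, -20))) = Mul(1, Add(-484, 13)) = Mul(1, -471) = -471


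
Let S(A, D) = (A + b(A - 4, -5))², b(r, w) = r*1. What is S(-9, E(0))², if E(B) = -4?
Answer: 234256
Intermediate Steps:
b(r, w) = r
S(A, D) = (-4 + 2*A)² (S(A, D) = (A + (A - 4))² = (A + (-4 + A))² = (-4 + 2*A)²)
S(-9, E(0))² = (4*(-2 - 9)²)² = (4*(-11)²)² = (4*121)² = 484² = 234256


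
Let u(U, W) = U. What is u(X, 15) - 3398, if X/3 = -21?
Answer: -3461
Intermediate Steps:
X = -63 (X = 3*(-21) = -63)
u(X, 15) - 3398 = -63 - 3398 = -3461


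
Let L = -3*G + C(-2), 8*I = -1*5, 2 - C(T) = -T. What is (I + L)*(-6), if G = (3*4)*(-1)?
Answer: -849/4 ≈ -212.25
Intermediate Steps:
C(T) = 2 + T (C(T) = 2 - (-1)*T = 2 + T)
I = -5/8 (I = (-1*5)/8 = (1/8)*(-5) = -5/8 ≈ -0.62500)
G = -12 (G = 12*(-1) = -12)
L = 36 (L = -3*(-12) + (2 - 2) = 36 + 0 = 36)
(I + L)*(-6) = (-5/8 + 36)*(-6) = (283/8)*(-6) = -849/4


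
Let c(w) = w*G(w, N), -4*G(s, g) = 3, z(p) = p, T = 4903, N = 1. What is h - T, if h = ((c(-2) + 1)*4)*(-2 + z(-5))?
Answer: -4973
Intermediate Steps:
G(s, g) = -¾ (G(s, g) = -¼*3 = -¾)
c(w) = -3*w/4 (c(w) = w*(-¾) = -3*w/4)
h = -70 (h = ((-¾*(-2) + 1)*4)*(-2 - 5) = ((3/2 + 1)*4)*(-7) = ((5/2)*4)*(-7) = 10*(-7) = -70)
h - T = -70 - 1*4903 = -70 - 4903 = -4973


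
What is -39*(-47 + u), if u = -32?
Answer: 3081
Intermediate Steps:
-39*(-47 + u) = -39*(-47 - 32) = -39*(-79) = 3081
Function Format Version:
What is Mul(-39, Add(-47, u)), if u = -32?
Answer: 3081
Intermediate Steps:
Mul(-39, Add(-47, u)) = Mul(-39, Add(-47, -32)) = Mul(-39, -79) = 3081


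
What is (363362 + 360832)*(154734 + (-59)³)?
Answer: -36676805130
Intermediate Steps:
(363362 + 360832)*(154734 + (-59)³) = 724194*(154734 - 205379) = 724194*(-50645) = -36676805130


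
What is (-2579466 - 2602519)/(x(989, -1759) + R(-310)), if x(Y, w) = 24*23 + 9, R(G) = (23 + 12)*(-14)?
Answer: -5181985/71 ≈ -72986.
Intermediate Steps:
R(G) = -490 (R(G) = 35*(-14) = -490)
x(Y, w) = 561 (x(Y, w) = 552 + 9 = 561)
(-2579466 - 2602519)/(x(989, -1759) + R(-310)) = (-2579466 - 2602519)/(561 - 490) = -5181985/71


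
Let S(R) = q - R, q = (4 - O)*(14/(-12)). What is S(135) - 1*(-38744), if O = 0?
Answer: 115813/3 ≈ 38604.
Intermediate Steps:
q = -14/3 (q = (4 - 1*0)*(14/(-12)) = (4 + 0)*(14*(-1/12)) = 4*(-7/6) = -14/3 ≈ -4.6667)
S(R) = -14/3 - R
S(135) - 1*(-38744) = (-14/3 - 1*135) - 1*(-38744) = (-14/3 - 135) + 38744 = -419/3 + 38744 = 115813/3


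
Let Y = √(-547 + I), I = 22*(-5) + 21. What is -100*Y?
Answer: -200*I*√159 ≈ -2521.9*I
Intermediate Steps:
I = -89 (I = -110 + 21 = -89)
Y = 2*I*√159 (Y = √(-547 - 89) = √(-636) = 2*I*√159 ≈ 25.219*I)
-100*Y = -200*I*√159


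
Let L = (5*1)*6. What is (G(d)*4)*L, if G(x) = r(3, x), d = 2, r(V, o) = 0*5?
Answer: 0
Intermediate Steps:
r(V, o) = 0
G(x) = 0
L = 30 (L = 5*6 = 30)
(G(d)*4)*L = (0*4)*30 = 0*30 = 0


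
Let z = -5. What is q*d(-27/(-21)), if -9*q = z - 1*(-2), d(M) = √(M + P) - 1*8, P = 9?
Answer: -8/3 + 2*√14/7 ≈ -1.5976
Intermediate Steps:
d(M) = -8 + √(9 + M) (d(M) = √(M + 9) - 1*8 = √(9 + M) - 8 = -8 + √(9 + M))
q = ⅓ (q = -(-5 - 1*(-2))/9 = -(-5 + 2)/9 = -⅑*(-3) = ⅓ ≈ 0.33333)
q*d(-27/(-21)) = (-8 + √(9 - 27/(-21)))/3 = (-8 + √(9 - 27*(-1/21)))/3 = (-8 + √(9 + 9/7))/3 = (-8 + √(72/7))/3 = (-8 + 6*√14/7)/3 = -8/3 + 2*√14/7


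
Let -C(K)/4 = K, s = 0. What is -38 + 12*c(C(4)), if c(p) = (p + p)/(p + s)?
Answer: -14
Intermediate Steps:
C(K) = -4*K
c(p) = 2 (c(p) = (p + p)/(p + 0) = (2*p)/p = 2)
-38 + 12*c(C(4)) = -38 + 12*2 = -38 + 24 = -14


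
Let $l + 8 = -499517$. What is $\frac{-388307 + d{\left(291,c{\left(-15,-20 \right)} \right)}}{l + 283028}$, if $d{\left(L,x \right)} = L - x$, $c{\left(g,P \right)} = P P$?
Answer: $\frac{388416}{216497} \approx 1.7941$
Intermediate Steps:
$l = -499525$ ($l = -8 - 499517 = -499525$)
$c{\left(g,P \right)} = P^{2}$
$\frac{-388307 + d{\left(291,c{\left(-15,-20 \right)} \right)}}{l + 283028} = \frac{-388307 + \left(291 - \left(-20\right)^{2}\right)}{-499525 + 283028} = \frac{-388307 + \left(291 - 400\right)}{-216497} = \left(-388307 + \left(291 - 400\right)\right) \left(- \frac{1}{216497}\right) = \left(-388307 - 109\right) \left(- \frac{1}{216497}\right) = \left(-388416\right) \left(- \frac{1}{216497}\right) = \frac{388416}{216497}$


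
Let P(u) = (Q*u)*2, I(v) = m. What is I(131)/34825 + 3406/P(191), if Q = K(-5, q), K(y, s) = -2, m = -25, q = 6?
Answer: -2372661/532126 ≈ -4.4588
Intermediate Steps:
I(v) = -25
Q = -2
P(u) = -4*u (P(u) = -2*u*2 = -4*u)
I(131)/34825 + 3406/P(191) = -25/34825 + 3406/((-4*191)) = -25*1/34825 + 3406/(-764) = -1/1393 + 3406*(-1/764) = -1/1393 - 1703/382 = -2372661/532126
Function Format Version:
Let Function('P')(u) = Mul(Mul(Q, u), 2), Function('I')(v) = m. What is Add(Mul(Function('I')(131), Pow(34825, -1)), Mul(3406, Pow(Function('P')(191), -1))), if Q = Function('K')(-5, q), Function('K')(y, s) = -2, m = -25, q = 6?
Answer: Rational(-2372661, 532126) ≈ -4.4588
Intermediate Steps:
Function('I')(v) = -25
Q = -2
Function('P')(u) = Mul(-4, u) (Function('P')(u) = Mul(Mul(-2, u), 2) = Mul(-4, u))
Add(Mul(Function('I')(131), Pow(34825, -1)), Mul(3406, Pow(Function('P')(191), -1))) = Add(Mul(-25, Pow(34825, -1)), Mul(3406, Pow(Mul(-4, 191), -1))) = Add(Mul(-25, Rational(1, 34825)), Mul(3406, Pow(-764, -1))) = Add(Rational(-1, 1393), Mul(3406, Rational(-1, 764))) = Add(Rational(-1, 1393), Rational(-1703, 382)) = Rational(-2372661, 532126)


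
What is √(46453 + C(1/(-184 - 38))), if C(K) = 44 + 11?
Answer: 2*√11627 ≈ 215.66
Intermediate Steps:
C(K) = 55
√(46453 + C(1/(-184 - 38))) = √(46453 + 55) = √46508 = 2*√11627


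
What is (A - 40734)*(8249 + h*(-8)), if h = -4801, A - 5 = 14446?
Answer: -1226285931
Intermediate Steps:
A = 14451 (A = 5 + 14446 = 14451)
(A - 40734)*(8249 + h*(-8)) = (14451 - 40734)*(8249 - 4801*(-8)) = -26283*(8249 + 38408) = -26283*46657 = -1226285931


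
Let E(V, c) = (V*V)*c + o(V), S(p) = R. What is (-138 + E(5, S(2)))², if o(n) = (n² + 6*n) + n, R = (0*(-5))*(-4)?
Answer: 6084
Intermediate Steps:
R = 0 (R = 0*(-4) = 0)
S(p) = 0
o(n) = n² + 7*n
E(V, c) = V*(7 + V) + c*V² (E(V, c) = (V*V)*c + V*(7 + V) = V²*c + V*(7 + V) = c*V² + V*(7 + V) = V*(7 + V) + c*V²)
(-138 + E(5, S(2)))² = (-138 + 5*(7 + 5 + 5*0))² = (-138 + 5*(7 + 5 + 0))² = (-138 + 5*12)² = (-138 + 60)² = (-78)² = 6084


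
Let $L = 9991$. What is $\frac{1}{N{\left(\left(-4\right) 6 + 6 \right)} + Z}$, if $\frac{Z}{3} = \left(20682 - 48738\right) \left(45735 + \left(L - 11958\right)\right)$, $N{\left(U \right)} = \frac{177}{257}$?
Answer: $- \frac{257}{946753310991} \approx -2.7145 \cdot 10^{-10}$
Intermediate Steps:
$N{\left(U \right)} = \frac{177}{257}$ ($N{\left(U \right)} = 177 \cdot \frac{1}{257} = \frac{177}{257}$)
$Z = -3683865024$ ($Z = 3 \left(20682 - 48738\right) \left(45735 + \left(9991 - 11958\right)\right) = 3 \left(- 28056 \left(45735 - 1967\right)\right) = 3 \left(\left(-28056\right) 43768\right) = 3 \left(-1227955008\right) = -3683865024$)
$\frac{1}{N{\left(\left(-4\right) 6 + 6 \right)} + Z} = \frac{1}{\frac{177}{257} - 3683865024} = \frac{1}{- \frac{946753310991}{257}} = - \frac{257}{946753310991}$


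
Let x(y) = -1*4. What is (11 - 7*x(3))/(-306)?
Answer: -13/102 ≈ -0.12745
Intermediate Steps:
x(y) = -4
(11 - 7*x(3))/(-306) = (11 - 7*(-4))/(-306) = (11 + 28)*(-1/306) = 39*(-1/306) = -13/102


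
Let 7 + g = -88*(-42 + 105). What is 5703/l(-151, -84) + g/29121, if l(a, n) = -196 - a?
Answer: -6160254/48535 ≈ -126.92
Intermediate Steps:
g = -5551 (g = -7 - 88*(-42 + 105) = -7 - 88*63 = -7 - 5544 = -5551)
5703/l(-151, -84) + g/29121 = 5703/(-196 - 1*(-151)) - 5551/29121 = 5703/(-196 + 151) - 5551*1/29121 = 5703/(-45) - 5551/29121 = 5703*(-1/45) - 5551/29121 = -1901/15 - 5551/29121 = -6160254/48535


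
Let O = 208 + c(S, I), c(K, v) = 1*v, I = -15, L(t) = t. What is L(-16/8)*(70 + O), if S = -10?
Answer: -526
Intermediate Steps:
c(K, v) = v
O = 193 (O = 208 - 15 = 193)
L(-16/8)*(70 + O) = (-16/8)*(70 + 193) = -16*⅛*263 = -2*263 = -526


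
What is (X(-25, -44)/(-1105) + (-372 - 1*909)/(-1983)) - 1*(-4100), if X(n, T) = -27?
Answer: 2995150182/730405 ≈ 4100.7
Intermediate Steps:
(X(-25, -44)/(-1105) + (-372 - 1*909)/(-1983)) - 1*(-4100) = (-27/(-1105) + (-372 - 1*909)/(-1983)) - 1*(-4100) = (-27*(-1/1105) + (-372 - 909)*(-1/1983)) + 4100 = (27/1105 - 1281*(-1/1983)) + 4100 = (27/1105 + 427/661) + 4100 = 489682/730405 + 4100 = 2995150182/730405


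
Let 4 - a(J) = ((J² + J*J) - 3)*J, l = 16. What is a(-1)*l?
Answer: 48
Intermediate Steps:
a(J) = 4 - J*(-3 + 2*J²) (a(J) = 4 - ((J² + J*J) - 3)*J = 4 - ((J² + J²) - 3)*J = 4 - (2*J² - 3)*J = 4 - (-3 + 2*J²)*J = 4 - J*(-3 + 2*J²))
a(-1)*l = (4 - 2*(-1)³ + 3*(-1))*16 = (4 - 2*(-1) - 3)*16 = (4 + 2 - 3)*16 = 3*16 = 48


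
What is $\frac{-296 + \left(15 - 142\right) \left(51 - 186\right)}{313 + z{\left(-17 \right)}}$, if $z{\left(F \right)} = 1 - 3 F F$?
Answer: $- \frac{2407}{79} \approx -30.468$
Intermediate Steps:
$z{\left(F \right)} = 1 - 3 F^{2}$
$\frac{-296 + \left(15 - 142\right) \left(51 - 186\right)}{313 + z{\left(-17 \right)}} = \frac{-296 + \left(15 - 142\right) \left(51 - 186\right)}{313 + \left(1 - 3 \left(-17\right)^{2}\right)} = \frac{-296 - -17145}{313 + \left(1 - 867\right)} = \frac{-296 + 17145}{313 + \left(1 - 867\right)} = \frac{16849}{313 - 866} = \frac{16849}{-553} = 16849 \left(- \frac{1}{553}\right) = - \frac{2407}{79}$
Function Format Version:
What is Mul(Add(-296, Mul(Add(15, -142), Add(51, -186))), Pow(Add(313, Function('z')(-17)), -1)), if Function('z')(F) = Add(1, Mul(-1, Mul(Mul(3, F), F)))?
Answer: Rational(-2407, 79) ≈ -30.468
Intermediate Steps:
Function('z')(F) = Add(1, Mul(-3, Pow(F, 2))) (Function('z')(F) = Add(1, Mul(-1, Mul(3, Pow(F, 2)))) = Add(1, Mul(-3, Pow(F, 2))))
Mul(Add(-296, Mul(Add(15, -142), Add(51, -186))), Pow(Add(313, Function('z')(-17)), -1)) = Mul(Add(-296, Mul(Add(15, -142), Add(51, -186))), Pow(Add(313, Add(1, Mul(-3, Pow(-17, 2)))), -1)) = Mul(Add(-296, Mul(-127, -135)), Pow(Add(313, Add(1, Mul(-3, 289))), -1)) = Mul(Add(-296, 17145), Pow(Add(313, Add(1, -867)), -1)) = Mul(16849, Pow(Add(313, -866), -1)) = Mul(16849, Pow(-553, -1)) = Mul(16849, Rational(-1, 553)) = Rational(-2407, 79)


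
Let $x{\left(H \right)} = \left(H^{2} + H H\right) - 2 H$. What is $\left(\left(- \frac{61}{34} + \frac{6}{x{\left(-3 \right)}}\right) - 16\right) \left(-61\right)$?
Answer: $\frac{72773}{68} \approx 1070.2$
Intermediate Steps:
$x{\left(H \right)} = - 2 H + 2 H^{2}$ ($x{\left(H \right)} = \left(H^{2} + H^{2}\right) - 2 H = 2 H^{2} - 2 H = - 2 H + 2 H^{2}$)
$\left(\left(- \frac{61}{34} + \frac{6}{x{\left(-3 \right)}}\right) - 16\right) \left(-61\right) = \left(\left(- \frac{61}{34} + \frac{6}{2 \left(-3\right) \left(-1 - 3\right)}\right) - 16\right) \left(-61\right) = \left(\left(\left(-61\right) \frac{1}{34} + \frac{6}{2 \left(-3\right) \left(-4\right)}\right) - 16\right) \left(-61\right) = \left(\left(- \frac{61}{34} + \frac{6}{24}\right) - 16\right) \left(-61\right) = \left(\left(- \frac{61}{34} + 6 \cdot \frac{1}{24}\right) - 16\right) \left(-61\right) = \left(\left(- \frac{61}{34} + \frac{1}{4}\right) - 16\right) \left(-61\right) = \left(- \frac{105}{68} - 16\right) \left(-61\right) = \left(- \frac{1193}{68}\right) \left(-61\right) = \frac{72773}{68}$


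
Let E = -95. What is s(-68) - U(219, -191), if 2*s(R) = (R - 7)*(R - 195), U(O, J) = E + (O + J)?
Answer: 19859/2 ≈ 9929.5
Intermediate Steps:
U(O, J) = -95 + J + O (U(O, J) = -95 + (O + J) = -95 + (J + O) = -95 + J + O)
s(R) = (-195 + R)*(-7 + R)/2 (s(R) = ((R - 7)*(R - 195))/2 = ((-7 + R)*(-195 + R))/2 = ((-195 + R)*(-7 + R))/2 = (-195 + R)*(-7 + R)/2)
s(-68) - U(219, -191) = (1365/2 + (1/2)*(-68)**2 - 101*(-68)) - (-95 - 191 + 219) = (1365/2 + (1/2)*4624 + 6868) - 1*(-67) = (1365/2 + 2312 + 6868) + 67 = 19725/2 + 67 = 19859/2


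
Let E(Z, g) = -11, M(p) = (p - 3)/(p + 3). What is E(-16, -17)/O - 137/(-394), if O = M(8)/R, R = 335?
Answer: -3194021/394 ≈ -8106.6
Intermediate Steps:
M(p) = (-3 + p)/(3 + p)
O = 1/737 (O = ((-3 + 8)/(3 + 8))/335 = (5/11)*(1/335) = 1/737 ≈ 0.0013569)
E(-16, -17)/O - 137/(-394) = -11/1/737 - 137/(-394) = -11*737 - 137*(-1/394) = -8107 + 137/394 = -3194021/394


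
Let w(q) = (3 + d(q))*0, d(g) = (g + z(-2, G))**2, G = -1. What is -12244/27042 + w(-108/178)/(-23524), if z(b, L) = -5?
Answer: -6122/13521 ≈ -0.45278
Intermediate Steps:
d(g) = (-5 + g)**2 (d(g) = (g - 5)**2 = (-5 + g)**2)
w(q) = 0 (w(q) = (3 + (-5 + q)**2)*0 = 0)
-12244/27042 + w(-108/178)/(-23524) = -12244/27042 + 0/(-23524) = -12244*1/27042 + 0*(-1/23524) = -6122/13521 + 0 = -6122/13521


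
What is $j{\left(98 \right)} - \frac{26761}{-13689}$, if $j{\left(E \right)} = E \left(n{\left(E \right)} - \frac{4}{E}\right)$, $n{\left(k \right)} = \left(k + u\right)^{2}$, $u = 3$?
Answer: $\frac{13684837927}{13689} \approx 9.997 \cdot 10^{5}$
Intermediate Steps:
$n{\left(k \right)} = \left(3 + k\right)^{2}$ ($n{\left(k \right)} = \left(k + 3\right)^{2} = \left(3 + k\right)^{2}$)
$j{\left(E \right)} = E \left(\left(3 + E\right)^{2} - \frac{4}{E}\right)$
$j{\left(98 \right)} - \frac{26761}{-13689} = \left(-4 + 98 \left(3 + 98\right)^{2}\right) - \frac{26761}{-13689} = \left(-4 + 98 \cdot 101^{2}\right) - 26761 \left(- \frac{1}{13689}\right) = \left(-4 + 98 \cdot 10201\right) - - \frac{26761}{13689} = \left(-4 + 999698\right) + \frac{26761}{13689} = 999694 + \frac{26761}{13689} = \frac{13684837927}{13689}$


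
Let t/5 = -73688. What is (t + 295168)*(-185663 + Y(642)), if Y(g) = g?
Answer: 13556858712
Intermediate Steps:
t = -368440 (t = 5*(-73688) = -368440)
(t + 295168)*(-185663 + Y(642)) = (-368440 + 295168)*(-185663 + 642) = -73272*(-185021) = 13556858712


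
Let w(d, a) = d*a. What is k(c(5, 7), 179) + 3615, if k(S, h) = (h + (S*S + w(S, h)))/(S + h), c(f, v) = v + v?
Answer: 700576/193 ≈ 3629.9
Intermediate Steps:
c(f, v) = 2*v
w(d, a) = a*d
k(S, h) = (h + S**2 + S*h)/(S + h) (k(S, h) = (h + (S*S + h*S))/(S + h) = (h + (S**2 + S*h))/(S + h) = (h + S**2 + S*h)/(S + h))
k(c(5, 7), 179) + 3615 = (179 + (2*7)**2 + (2*7)*179)/(2*7 + 179) + 3615 = (179 + 14**2 + 14*179)/(14 + 179) + 3615 = (179 + 196 + 2506)/193 + 3615 = (1/193)*2881 + 3615 = 2881/193 + 3615 = 700576/193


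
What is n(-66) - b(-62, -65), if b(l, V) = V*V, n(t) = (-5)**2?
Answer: -4200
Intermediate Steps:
n(t) = 25
b(l, V) = V**2
n(-66) - b(-62, -65) = 25 - 1*(-65)**2 = 25 - 1*4225 = 25 - 4225 = -4200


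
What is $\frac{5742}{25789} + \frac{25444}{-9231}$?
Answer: $- \frac{35480642}{14003427} \approx -2.5337$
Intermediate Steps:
$\frac{5742}{25789} + \frac{25444}{-9231} = 5742 \cdot \frac{1}{25789} + 25444 \left(- \frac{1}{9231}\right) = \frac{5742}{25789} - \frac{25444}{9231} = - \frac{35480642}{14003427}$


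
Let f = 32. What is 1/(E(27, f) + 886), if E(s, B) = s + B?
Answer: 1/945 ≈ 0.0010582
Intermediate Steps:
E(s, B) = B + s
1/(E(27, f) + 886) = 1/((32 + 27) + 886) = 1/(59 + 886) = 1/945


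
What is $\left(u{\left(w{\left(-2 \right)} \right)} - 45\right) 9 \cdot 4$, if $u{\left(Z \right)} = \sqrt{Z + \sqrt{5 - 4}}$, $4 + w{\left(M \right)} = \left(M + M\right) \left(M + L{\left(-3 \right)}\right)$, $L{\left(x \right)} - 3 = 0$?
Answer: $-1620 + 36 i \sqrt{7} \approx -1620.0 + 95.247 i$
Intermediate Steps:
$L{\left(x \right)} = 3$ ($L{\left(x \right)} = 3 + 0 = 3$)
$w{\left(M \right)} = -4 + 2 M \left(3 + M\right)$ ($w{\left(M \right)} = -4 + \left(M + M\right) \left(M + 3\right) = -4 + 2 M \left(3 + M\right)$)
$u{\left(Z \right)} = \sqrt{1 + Z}$ ($u{\left(Z \right)} = \sqrt{Z + \sqrt{1}} = \sqrt{Z + 1} = \sqrt{1 + Z}$)
$\left(u{\left(w{\left(-2 \right)} \right)} - 45\right) 9 \cdot 4 = \left(\sqrt{1 + \left(-4 + 2 \left(-2\right)^{2} + 6 \left(-2\right)\right)} - 45\right) 9 \cdot 4 = \left(\sqrt{1 - 8} - 45\right) 36 = \left(\sqrt{-7} - 45\right) 36 = \left(i \sqrt{7} - 45\right) 36 = \left(-45 + i \sqrt{7}\right) 36 = -1620 + 36 i \sqrt{7}$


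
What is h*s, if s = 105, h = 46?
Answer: 4830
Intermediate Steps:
h*s = 46*105 = 4830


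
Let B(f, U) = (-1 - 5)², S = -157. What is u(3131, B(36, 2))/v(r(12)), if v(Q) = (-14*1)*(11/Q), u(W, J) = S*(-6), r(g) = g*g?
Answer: -67824/77 ≈ -880.83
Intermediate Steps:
B(f, U) = 36 (B(f, U) = (-6)² = 36)
r(g) = g²
u(W, J) = 942 (u(W, J) = -157*(-6) = 942)
v(Q) = -154/Q
u(3131, B(36, 2))/v(r(12)) = 942/((-154/(12²))) = 942/((-154/144)) = 942/((-154*1/144)) = 942/(-77/72) = 942*(-72/77) = -67824/77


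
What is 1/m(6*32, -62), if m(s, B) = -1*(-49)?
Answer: 1/49 ≈ 0.020408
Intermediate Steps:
m(s, B) = 49
1/m(6*32, -62) = 1/49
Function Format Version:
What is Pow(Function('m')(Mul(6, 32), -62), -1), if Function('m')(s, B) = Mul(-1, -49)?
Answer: Rational(1, 49) ≈ 0.020408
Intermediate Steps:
Function('m')(s, B) = 49
Pow(Function('m')(Mul(6, 32), -62), -1) = Pow(49, -1) = Rational(1, 49)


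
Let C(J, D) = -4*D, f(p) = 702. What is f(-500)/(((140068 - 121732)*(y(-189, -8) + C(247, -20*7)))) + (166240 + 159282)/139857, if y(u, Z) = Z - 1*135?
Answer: 138281991671/59409015888 ≈ 2.3276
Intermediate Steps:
y(u, Z) = -135 + Z (y(u, Z) = Z - 135 = -135 + Z)
f(-500)/(((140068 - 121732)*(y(-189, -8) + C(247, -20*7)))) + (166240 + 159282)/139857 = 702/(((140068 - 121732)*((-135 - 8) - (-80)*7))) + (166240 + 159282)/139857 = 702/((18336*(-143 - 4*(-140)))) + 325522*(1/139857) = 702/((18336*(-143 + 560))) + 325522/139857 = 702/((18336*417)) + 325522/139857 = 702/7646112 + 325522/139857 = 702*(1/7646112) + 325522/139857 = 39/424784 + 325522/139857 = 138281991671/59409015888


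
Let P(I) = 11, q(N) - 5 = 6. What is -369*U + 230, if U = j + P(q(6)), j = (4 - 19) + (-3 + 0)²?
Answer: -1615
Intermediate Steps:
q(N) = 11 (q(N) = 5 + 6 = 11)
j = -6 (j = -15 + (-3)² = -15 + 9 = -6)
U = 5 (U = -6 + 11 = 5)
-369*U + 230 = -369*5 + 230 = -1845 + 230 = -1615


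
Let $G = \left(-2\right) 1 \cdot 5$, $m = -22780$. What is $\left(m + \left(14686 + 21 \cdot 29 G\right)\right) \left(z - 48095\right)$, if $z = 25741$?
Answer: $317069136$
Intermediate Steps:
$G = -10$ ($G = \left(-2\right) 5 = -10$)
$\left(m + \left(14686 + 21 \cdot 29 G\right)\right) \left(z - 48095\right) = \left(-22780 + \left(14686 + 21 \cdot 29 \left(-10\right)\right)\right) \left(25741 - 48095\right) = \left(-22780 + \left(14686 + 609 \left(-10\right)\right)\right) \left(-22354\right) = \left(-22780 + \left(14686 - 6090\right)\right) \left(-22354\right) = \left(-22780 + 8596\right) \left(-22354\right) = \left(-14184\right) \left(-22354\right) = 317069136$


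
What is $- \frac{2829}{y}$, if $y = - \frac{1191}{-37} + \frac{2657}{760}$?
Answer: $- \frac{79551480}{1003469} \approx -79.276$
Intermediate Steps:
$y = \frac{1003469}{28120}$ ($y = \left(-1191\right) \left(- \frac{1}{37}\right) + 2657 \cdot \frac{1}{760} = \frac{1191}{37} + \frac{2657}{760} = \frac{1003469}{28120} \approx 35.685$)
$- \frac{2829}{y} = - \frac{2829}{\frac{1003469}{28120}} = \left(-2829\right) \frac{28120}{1003469} = - \frac{79551480}{1003469}$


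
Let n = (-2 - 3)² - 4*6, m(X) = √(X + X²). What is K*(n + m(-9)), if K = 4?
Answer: 4 + 24*√2 ≈ 37.941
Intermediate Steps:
n = 1 (n = (-5)² - 24 = 25 - 24 = 1)
K*(n + m(-9)) = 4*(1 + √(-9*(1 - 9))) = 4*(1 + √(-9*(-8))) = 4*(1 + √72) = 4*(1 + 6*√2) = 4 + 24*√2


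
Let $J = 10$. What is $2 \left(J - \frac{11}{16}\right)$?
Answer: $\frac{149}{8} \approx 18.625$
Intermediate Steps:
$2 \left(J - \frac{11}{16}\right) = 2 \left(10 - \frac{11}{16}\right) = 2 \cdot \frac{149}{16} = \frac{149}{8}$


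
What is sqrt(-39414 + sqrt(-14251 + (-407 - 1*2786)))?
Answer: sqrt(-39414 + 14*I*sqrt(89)) ≈ 0.3326 + 198.53*I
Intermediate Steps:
sqrt(-39414 + sqrt(-14251 + (-407 - 1*2786))) = sqrt(-39414 + sqrt(-14251 + (-407 - 2786))) = sqrt(-39414 + sqrt(-14251 - 3193)) = sqrt(-39414 + sqrt(-17444)) = sqrt(-39414 + 14*I*sqrt(89))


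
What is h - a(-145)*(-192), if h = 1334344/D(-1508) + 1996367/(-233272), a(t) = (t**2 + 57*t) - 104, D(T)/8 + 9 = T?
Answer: 859853983760613/353873624 ≈ 2.4298e+6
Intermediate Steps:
D(T) = -72 + 8*T
a(t) = -104 + t**2 + 57*t
h = -41936625435/353873624 (h = 1334344/(-72 + 8*(-1508)) + 1996367/(-233272) = 1334344/(-72 - 12064) + 1996367*(-1/233272) = 1334344/(-12136) - 1996367/233272 = 1334344*(-1/12136) - 1996367/233272 = -166793/1517 - 1996367/233272 = -41936625435/353873624 ≈ -118.51)
h - a(-145)*(-192) = -41936625435/353873624 - (-104 + (-145)**2 + 57*(-145))*(-192) = -41936625435/353873624 - (-104 + 21025 - 8265)*(-192) = -41936625435/353873624 - 12656*(-192) = -41936625435/353873624 - 1*(-2429952) = -41936625435/353873624 + 2429952 = 859853983760613/353873624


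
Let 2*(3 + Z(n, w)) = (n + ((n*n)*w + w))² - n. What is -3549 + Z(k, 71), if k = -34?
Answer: 6742537699/2 ≈ 3.3713e+9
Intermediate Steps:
Z(n, w) = -3 + (n + w + w*n²)²/2 - n/2 (Z(n, w) = -3 + ((n + ((n*n)*w + w))² - n)/2 = -3 + ((n + (n²*w + w))² - n)/2 = -3 + ((n + (w*n² + w))² - n)/2 = -3 + ((n + (w + w*n²))² - n)/2 = -3 + ((n + w + w*n²)² - n)/2 = -3 + ((n + w + w*n²)²/2 - n/2) = -3 + (n + w + w*n²)²/2 - n/2)
-3549 + Z(k, 71) = -3549 + (-3 + (-34 + 71 + 71*(-34)²)²/2 - ½*(-34)) = -3549 + (-3 + (-34 + 71 + 71*1156)²/2 + 17) = -3549 + (-3 + (-34 + 71 + 82076)²/2 + 17) = -3549 + (-3 + (½)*82113² + 17) = -3549 + (-3 + (½)*6742544769 + 17) = -3549 + (-3 + 6742544769/2 + 17) = -3549 + 6742544797/2 = 6742537699/2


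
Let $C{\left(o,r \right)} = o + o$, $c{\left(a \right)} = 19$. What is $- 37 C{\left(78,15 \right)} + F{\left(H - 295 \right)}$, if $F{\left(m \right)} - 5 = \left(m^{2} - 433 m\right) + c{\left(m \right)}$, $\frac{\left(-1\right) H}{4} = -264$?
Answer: $243860$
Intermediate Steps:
$H = 1056$ ($H = \left(-4\right) \left(-264\right) = 1056$)
$C{\left(o,r \right)} = 2 o$
$F{\left(m \right)} = 24 + m^{2} - 433 m$ ($F{\left(m \right)} = 5 + \left(\left(m^{2} - 433 m\right) + 19\right) = 5 + \left(19 + m^{2} - 433 m\right) = 24 + m^{2} - 433 m$)
$- 37 C{\left(78,15 \right)} + F{\left(H - 295 \right)} = - 37 \cdot 2 \cdot 78 + \left(24 + \left(1056 - 295\right)^{2} - 433 \left(1056 - 295\right)\right) = \left(-37\right) 156 + \left(24 + \left(1056 - 295\right)^{2} - 433 \left(1056 - 295\right)\right) = -5772 + \left(24 + 761^{2} - 329513\right) = -5772 + \left(24 + 579121 - 329513\right) = -5772 + 249632 = 243860$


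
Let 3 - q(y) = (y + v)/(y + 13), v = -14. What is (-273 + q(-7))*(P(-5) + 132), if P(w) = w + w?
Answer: -32513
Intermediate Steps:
P(w) = 2*w
q(y) = 3 - (-14 + y)/(13 + y) (q(y) = 3 - (y - 14)/(y + 13) = 3 - (-14 + y)/(13 + y))
(-273 + q(-7))*(P(-5) + 132) = (-273 + (53 + 2*(-7))/(13 - 7))*(2*(-5) + 132) = (-273 + (53 - 14)/6)*(-10 + 132) = (-273 + (1/6)*39)*122 = (-273 + 13/2)*122 = -533/2*122 = -32513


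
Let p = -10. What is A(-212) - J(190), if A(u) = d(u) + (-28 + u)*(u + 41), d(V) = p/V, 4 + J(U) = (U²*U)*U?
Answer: -138135909331/106 ≈ -1.3032e+9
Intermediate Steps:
J(U) = -4 + U⁴ (J(U) = -4 + (U²*U)*U = -4 + U³*U = -4 + U⁴)
d(V) = -10/V
A(u) = -10/u + (-28 + u)*(41 + u) (A(u) = -10/u + (-28 + u)*(u + 41) = -10/u + (-28 + u)*(41 + u))
A(-212) - J(190) = (-1148 + (-212)² - 10/(-212) + 13*(-212)) - (-4 + 190⁴) = (-1148 + 44944 - 10*(-1/212) - 2756) - (-4 + 1303210000) = (-1148 + 44944 + 5/106 - 2756) - 1*1303209996 = 4350245/106 - 1303209996 = -138135909331/106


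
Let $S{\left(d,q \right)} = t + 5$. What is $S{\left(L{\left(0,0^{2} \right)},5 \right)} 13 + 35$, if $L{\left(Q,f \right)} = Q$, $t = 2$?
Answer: $126$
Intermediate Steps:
$S{\left(d,q \right)} = 7$ ($S{\left(d,q \right)} = 2 + 5 = 7$)
$S{\left(L{\left(0,0^{2} \right)},5 \right)} 13 + 35 = 7 \cdot 13 + 35 = 91 + 35 = 126$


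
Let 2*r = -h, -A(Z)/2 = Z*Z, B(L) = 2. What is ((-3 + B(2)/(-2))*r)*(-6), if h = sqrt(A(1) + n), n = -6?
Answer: -24*I*sqrt(2) ≈ -33.941*I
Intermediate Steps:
A(Z) = -2*Z**2 (A(Z) = -2*Z*Z = -2*Z**2)
h = 2*I*sqrt(2) (h = sqrt(-2*1**2 - 6) = sqrt(-2*1 - 6) = sqrt(-2 - 6) = sqrt(-8) = 2*I*sqrt(2) ≈ 2.8284*I)
r = -I*sqrt(2) (r = (-2*I*sqrt(2))/2 = -I*sqrt(2) ≈ -1.4142*I)
((-3 + B(2)/(-2))*r)*(-6) = ((-3 + 2/(-2))*(-I*sqrt(2)))*(-6) = ((-3 - 1/2*2)*(-I*sqrt(2)))*(-6) = ((-3 - 1)*(-I*sqrt(2)))*(-6) = -(-4)*I*sqrt(2)*(-6) = (4*I*sqrt(2))*(-6) = -24*I*sqrt(2)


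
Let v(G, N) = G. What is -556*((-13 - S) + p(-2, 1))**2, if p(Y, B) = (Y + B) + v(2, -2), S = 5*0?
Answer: -80064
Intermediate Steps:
S = 0
p(Y, B) = 2 + B + Y (p(Y, B) = (Y + B) + 2 = (B + Y) + 2 = 2 + B + Y)
-556*((-13 - S) + p(-2, 1))**2 = -556*((-13 - 1*0) + (2 + 1 - 2))**2 = -556*((-13 + 0) + 1)**2 = -556*(-13 + 1)**2 = -556*(-12)**2 = -556*144 = -80064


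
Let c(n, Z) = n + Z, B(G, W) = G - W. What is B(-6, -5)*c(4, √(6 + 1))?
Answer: -4 - √7 ≈ -6.6458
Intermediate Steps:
c(n, Z) = Z + n
B(-6, -5)*c(4, √(6 + 1)) = (-6 - 1*(-5))*(√(6 + 1) + 4) = (-6 + 5)*(√7 + 4) = -(4 + √7) = -4 - √7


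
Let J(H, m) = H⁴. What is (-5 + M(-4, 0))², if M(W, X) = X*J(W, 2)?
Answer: 25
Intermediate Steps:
M(W, X) = X*W⁴
(-5 + M(-4, 0))² = (-5 + 0*(-4)⁴)² = (-5 + 0*256)² = (-5 + 0)² = (-5)² = 25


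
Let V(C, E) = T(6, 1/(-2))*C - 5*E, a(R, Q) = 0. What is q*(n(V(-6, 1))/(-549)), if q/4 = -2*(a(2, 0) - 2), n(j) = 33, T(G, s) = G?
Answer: -176/183 ≈ -0.96175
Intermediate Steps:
V(C, E) = -5*E + 6*C (V(C, E) = 6*C - 5*E = -5*E + 6*C)
q = 16 (q = 4*(-2*(0 - 2)) = 4*(-2*(-2)) = 4*4 = 16)
q*(n(V(-6, 1))/(-549)) = 16*(33/(-549)) = 16*(33*(-1/549)) = 16*(-11/183) = -176/183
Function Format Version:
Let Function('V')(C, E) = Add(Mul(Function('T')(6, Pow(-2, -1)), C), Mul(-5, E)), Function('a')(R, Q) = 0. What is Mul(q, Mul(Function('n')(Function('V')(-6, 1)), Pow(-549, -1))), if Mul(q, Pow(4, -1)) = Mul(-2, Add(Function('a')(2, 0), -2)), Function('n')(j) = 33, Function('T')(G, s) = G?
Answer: Rational(-176, 183) ≈ -0.96175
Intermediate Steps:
Function('V')(C, E) = Add(Mul(-5, E), Mul(6, C)) (Function('V')(C, E) = Add(Mul(6, C), Mul(-5, E)) = Add(Mul(-5, E), Mul(6, C)))
q = 16 (q = Mul(4, Mul(-2, Add(0, -2))) = Mul(4, Mul(-2, -2)) = Mul(4, 4) = 16)
Mul(q, Mul(Function('n')(Function('V')(-6, 1)), Pow(-549, -1))) = Mul(16, Mul(33, Pow(-549, -1))) = Mul(16, Mul(33, Rational(-1, 549))) = Mul(16, Rational(-11, 183)) = Rational(-176, 183)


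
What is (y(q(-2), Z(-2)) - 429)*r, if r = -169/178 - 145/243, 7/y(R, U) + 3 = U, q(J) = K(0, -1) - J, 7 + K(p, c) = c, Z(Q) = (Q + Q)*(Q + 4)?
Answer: 158030351/237897 ≈ 664.28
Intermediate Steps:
Z(Q) = 2*Q*(4 + Q) (Z(Q) = (2*Q)*(4 + Q) = 2*Q*(4 + Q))
K(p, c) = -7 + c
q(J) = -8 - J (q(J) = (-7 - 1) - J = -8 - J)
y(R, U) = 7/(-3 + U)
r = -66877/43254 (r = -169*1/178 - 145*1/243 = -169/178 - 145/243 = -66877/43254 ≈ -1.5461)
(y(q(-2), Z(-2)) - 429)*r = (7/(-3 + 2*(-2)*(4 - 2)) - 429)*(-66877/43254) = (7/(-3 + 2*(-2)*2) - 429)*(-66877/43254) = (7/(-3 - 8) - 429)*(-66877/43254) = (7/(-11) - 429)*(-66877/43254) = (7*(-1/11) - 429)*(-66877/43254) = (-7/11 - 429)*(-66877/43254) = -4726/11*(-66877/43254) = 158030351/237897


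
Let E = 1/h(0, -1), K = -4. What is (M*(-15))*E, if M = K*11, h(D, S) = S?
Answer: -660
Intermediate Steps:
M = -44 (M = -4*11 = -44)
E = -1 (E = 1/(-1) = -1)
(M*(-15))*E = -44*(-15)*(-1) = 660*(-1) = -660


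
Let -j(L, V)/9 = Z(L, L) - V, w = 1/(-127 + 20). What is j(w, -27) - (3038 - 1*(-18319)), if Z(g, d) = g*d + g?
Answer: -247297446/11449 ≈ -21600.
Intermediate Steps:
Z(g, d) = g + d*g (Z(g, d) = d*g + g = g + d*g)
w = -1/107 (w = 1/(-107) = -1/107 ≈ -0.0093458)
j(L, V) = 9*V - 9*L*(1 + L) (j(L, V) = -9*(L*(1 + L) - V) = -9*(-V + L*(1 + L)) = 9*V - 9*L*(1 + L))
j(w, -27) - (3038 - 1*(-18319)) = (9*(-27) - 9*(-1/107)*(1 - 1/107)) - (3038 - 1*(-18319)) = (-243 - 9*(-1/107)*106/107) - (3038 + 18319) = (-243 + 954/11449) - 1*21357 = -2781153/11449 - 21357 = -247297446/11449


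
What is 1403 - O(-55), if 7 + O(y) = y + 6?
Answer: 1459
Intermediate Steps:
O(y) = -1 + y (O(y) = -7 + (y + 6) = -7 + (6 + y) = -1 + y)
1403 - O(-55) = 1403 - (-1 - 55) = 1403 - 1*(-56) = 1403 + 56 = 1459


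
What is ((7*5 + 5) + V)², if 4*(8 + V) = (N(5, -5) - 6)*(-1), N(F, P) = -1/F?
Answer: 450241/400 ≈ 1125.6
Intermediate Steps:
V = -129/20 (V = -8 + ((-1/5 - 6)*(-1))/4 = -8 + ((-1*⅕ - 6)*(-1))/4 = -8 + ((-⅕ - 6)*(-1))/4 = -8 + (-31/5*(-1))/4 = -8 + (¼)*(31/5) = -8 + 31/20 = -129/20 ≈ -6.4500)
((7*5 + 5) + V)² = ((7*5 + 5) - 129/20)² = ((35 + 5) - 129/20)² = (40 - 129/20)² = (671/20)² = 450241/400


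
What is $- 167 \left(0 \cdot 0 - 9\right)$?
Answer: $1503$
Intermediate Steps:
$- 167 \left(0 \cdot 0 - 9\right) = - 167 \left(0 - 9\right) = \left(-167\right) \left(-9\right) = 1503$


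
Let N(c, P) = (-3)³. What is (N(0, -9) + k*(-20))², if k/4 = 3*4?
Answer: 974169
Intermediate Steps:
k = 48 (k = 4*(3*4) = 4*12 = 48)
N(c, P) = -27
(N(0, -9) + k*(-20))² = (-27 + 48*(-20))² = (-27 - 960)² = (-987)² = 974169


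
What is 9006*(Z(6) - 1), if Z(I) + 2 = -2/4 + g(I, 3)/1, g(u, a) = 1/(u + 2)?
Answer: -121581/4 ≈ -30395.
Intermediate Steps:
g(u, a) = 1/(2 + u)
Z(I) = -5/2 + 1/(2 + I) (Z(I) = -2 + (-2/4 + 1/((2 + I)*1)) = -2 + (-2*¼ + 1/(2 + I)) = -2 + (-½ + 1/(2 + I)) = -5/2 + 1/(2 + I))
9006*(Z(6) - 1) = 9006*((-8 - 5*6)/(2*(2 + 6)) - 1) = 9006*((½)*(-8 - 30)/8 - 1) = 9006*((½)*(⅛)*(-38) - 1) = 9006*(-19/8 - 1) = 9006*(-27/8) = -121581/4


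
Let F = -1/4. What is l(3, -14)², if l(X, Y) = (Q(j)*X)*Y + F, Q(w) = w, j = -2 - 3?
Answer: 703921/16 ≈ 43995.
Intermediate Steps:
j = -5
F = -¼ (F = -1*¼ = -¼ ≈ -0.25000)
l(X, Y) = -¼ - 5*X*Y (l(X, Y) = (-5*X)*Y - ¼ = -5*X*Y - ¼ = -¼ - 5*X*Y)
l(3, -14)² = (-¼ - 5*3*(-14))² = (-¼ + 210)² = (839/4)² = 703921/16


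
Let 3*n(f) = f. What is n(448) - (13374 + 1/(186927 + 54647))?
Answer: -9584206879/724722 ≈ -13225.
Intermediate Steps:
n(f) = f/3
n(448) - (13374 + 1/(186927 + 54647)) = (1/3)*448 - (13374 + 1/(186927 + 54647)) = 448/3 - (13374 + 1/241574) = 448/3 - 1*3230810677/241574 = 448/3 - 3230810677/241574 = -9584206879/724722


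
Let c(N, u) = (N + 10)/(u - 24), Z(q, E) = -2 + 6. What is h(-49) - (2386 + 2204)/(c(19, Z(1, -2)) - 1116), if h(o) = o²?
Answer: 53751749/22349 ≈ 2405.1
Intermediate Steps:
Z(q, E) = 4
c(N, u) = (10 + N)/(-24 + u)
h(-49) - (2386 + 2204)/(c(19, Z(1, -2)) - 1116) = (-49)² - (2386 + 2204)/((10 + 19)/(-24 + 4) - 1116) = 2401 - 4590/(29/(-20) - 1116) = 2401 - 4590/(-1/20*29 - 1116) = 2401 - 4590/(-29/20 - 1116) = 2401 - 4590/(-22349/20) = 2401 - 4590*(-20)/22349 = 2401 - 1*(-91800/22349) = 2401 + 91800/22349 = 53751749/22349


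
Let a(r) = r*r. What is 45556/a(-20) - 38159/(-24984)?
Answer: 72089669/624600 ≈ 115.42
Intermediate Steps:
a(r) = r**2
45556/a(-20) - 38159/(-24984) = 45556/((-20)**2) - 38159/(-24984) = 45556/400 - 38159*(-1/24984) = 45556*(1/400) + 38159/24984 = 11389/100 + 38159/24984 = 72089669/624600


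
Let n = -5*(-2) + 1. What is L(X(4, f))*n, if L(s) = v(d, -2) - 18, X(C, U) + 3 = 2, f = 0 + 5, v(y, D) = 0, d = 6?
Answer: -198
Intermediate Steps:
f = 5
X(C, U) = -1 (X(C, U) = -3 + 2 = -1)
n = 11 (n = 10 + 1 = 11)
L(s) = -18 (L(s) = 0 - 18 = -18)
L(X(4, f))*n = -18*11 = -198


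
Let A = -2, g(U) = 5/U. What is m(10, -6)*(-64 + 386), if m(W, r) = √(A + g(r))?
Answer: 161*I*√102/3 ≈ 542.01*I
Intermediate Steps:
m(W, r) = √(-2 + 5/r)
m(10, -6)*(-64 + 386) = √(-2 + 5/(-6))*(-64 + 386) = √(-2 + 5*(-⅙))*322 = √(-2 - ⅚)*322 = √(-17/6)*322 = (I*√102/6)*322 = 161*I*√102/3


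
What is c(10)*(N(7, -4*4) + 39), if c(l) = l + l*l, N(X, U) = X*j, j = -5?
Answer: 440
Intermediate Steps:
N(X, U) = -5*X (N(X, U) = X*(-5) = -5*X)
c(l) = l + l²
c(10)*(N(7, -4*4) + 39) = (10*(1 + 10))*(-5*7 + 39) = (10*11)*(-35 + 39) = 110*4 = 440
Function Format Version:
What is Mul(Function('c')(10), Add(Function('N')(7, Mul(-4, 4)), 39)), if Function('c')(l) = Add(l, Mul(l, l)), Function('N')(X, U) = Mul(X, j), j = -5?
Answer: 440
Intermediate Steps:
Function('N')(X, U) = Mul(-5, X) (Function('N')(X, U) = Mul(X, -5) = Mul(-5, X))
Function('c')(l) = Add(l, Pow(l, 2))
Mul(Function('c')(10), Add(Function('N')(7, Mul(-4, 4)), 39)) = Mul(Mul(10, Add(1, 10)), Add(Mul(-5, 7), 39)) = Mul(Mul(10, 11), Add(-35, 39)) = Mul(110, 4) = 440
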